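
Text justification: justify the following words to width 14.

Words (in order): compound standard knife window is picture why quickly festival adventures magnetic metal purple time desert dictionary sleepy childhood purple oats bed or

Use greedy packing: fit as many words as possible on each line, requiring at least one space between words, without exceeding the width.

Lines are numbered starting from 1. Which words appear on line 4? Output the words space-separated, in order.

Line 1: ['compound'] (min_width=8, slack=6)
Line 2: ['standard', 'knife'] (min_width=14, slack=0)
Line 3: ['window', 'is'] (min_width=9, slack=5)
Line 4: ['picture', 'why'] (min_width=11, slack=3)
Line 5: ['quickly'] (min_width=7, slack=7)
Line 6: ['festival'] (min_width=8, slack=6)
Line 7: ['adventures'] (min_width=10, slack=4)
Line 8: ['magnetic', 'metal'] (min_width=14, slack=0)
Line 9: ['purple', 'time'] (min_width=11, slack=3)
Line 10: ['desert'] (min_width=6, slack=8)
Line 11: ['dictionary'] (min_width=10, slack=4)
Line 12: ['sleepy'] (min_width=6, slack=8)
Line 13: ['childhood'] (min_width=9, slack=5)
Line 14: ['purple', 'oats'] (min_width=11, slack=3)
Line 15: ['bed', 'or'] (min_width=6, slack=8)

Answer: picture why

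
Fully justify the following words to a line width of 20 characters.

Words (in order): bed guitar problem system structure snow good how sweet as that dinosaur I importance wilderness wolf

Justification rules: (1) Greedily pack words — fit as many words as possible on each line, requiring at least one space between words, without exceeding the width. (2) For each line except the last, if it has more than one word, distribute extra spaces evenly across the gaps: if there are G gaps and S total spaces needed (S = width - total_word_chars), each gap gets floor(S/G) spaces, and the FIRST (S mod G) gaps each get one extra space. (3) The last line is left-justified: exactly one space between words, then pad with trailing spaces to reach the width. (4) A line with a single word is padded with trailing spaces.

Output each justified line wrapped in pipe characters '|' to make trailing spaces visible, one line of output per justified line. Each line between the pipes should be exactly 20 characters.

Line 1: ['bed', 'guitar', 'problem'] (min_width=18, slack=2)
Line 2: ['system', 'structure'] (min_width=16, slack=4)
Line 3: ['snow', 'good', 'how', 'sweet'] (min_width=19, slack=1)
Line 4: ['as', 'that', 'dinosaur', 'I'] (min_width=18, slack=2)
Line 5: ['importance'] (min_width=10, slack=10)
Line 6: ['wilderness', 'wolf'] (min_width=15, slack=5)

Answer: |bed  guitar  problem|
|system     structure|
|snow  good how sweet|
|as  that  dinosaur I|
|importance          |
|wilderness wolf     |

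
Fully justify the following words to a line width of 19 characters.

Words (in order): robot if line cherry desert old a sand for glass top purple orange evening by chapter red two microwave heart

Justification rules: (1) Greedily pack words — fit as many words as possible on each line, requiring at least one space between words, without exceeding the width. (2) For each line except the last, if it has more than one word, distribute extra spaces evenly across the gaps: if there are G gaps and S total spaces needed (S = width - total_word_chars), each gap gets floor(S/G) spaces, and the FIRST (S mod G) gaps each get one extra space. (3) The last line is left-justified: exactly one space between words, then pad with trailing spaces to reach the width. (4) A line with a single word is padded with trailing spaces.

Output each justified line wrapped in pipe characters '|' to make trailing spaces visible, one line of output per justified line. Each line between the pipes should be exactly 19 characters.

Line 1: ['robot', 'if', 'line'] (min_width=13, slack=6)
Line 2: ['cherry', 'desert', 'old', 'a'] (min_width=19, slack=0)
Line 3: ['sand', 'for', 'glass', 'top'] (min_width=18, slack=1)
Line 4: ['purple', 'orange'] (min_width=13, slack=6)
Line 5: ['evening', 'by', 'chapter'] (min_width=18, slack=1)
Line 6: ['red', 'two', 'microwave'] (min_width=17, slack=2)
Line 7: ['heart'] (min_width=5, slack=14)

Answer: |robot    if    line|
|cherry desert old a|
|sand  for glass top|
|purple       orange|
|evening  by chapter|
|red  two  microwave|
|heart              |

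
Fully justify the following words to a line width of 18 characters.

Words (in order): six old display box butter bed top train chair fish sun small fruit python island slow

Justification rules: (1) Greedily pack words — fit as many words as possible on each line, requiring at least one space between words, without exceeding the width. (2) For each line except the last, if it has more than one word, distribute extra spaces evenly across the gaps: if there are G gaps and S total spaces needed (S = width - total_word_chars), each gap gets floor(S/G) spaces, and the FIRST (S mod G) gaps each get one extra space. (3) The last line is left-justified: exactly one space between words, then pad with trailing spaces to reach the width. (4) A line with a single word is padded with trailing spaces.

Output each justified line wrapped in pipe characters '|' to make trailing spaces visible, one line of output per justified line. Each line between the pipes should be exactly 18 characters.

Answer: |six   old  display|
|box butter bed top|
|train  chair  fish|
|sun   small  fruit|
|python island slow|

Derivation:
Line 1: ['six', 'old', 'display'] (min_width=15, slack=3)
Line 2: ['box', 'butter', 'bed', 'top'] (min_width=18, slack=0)
Line 3: ['train', 'chair', 'fish'] (min_width=16, slack=2)
Line 4: ['sun', 'small', 'fruit'] (min_width=15, slack=3)
Line 5: ['python', 'island', 'slow'] (min_width=18, slack=0)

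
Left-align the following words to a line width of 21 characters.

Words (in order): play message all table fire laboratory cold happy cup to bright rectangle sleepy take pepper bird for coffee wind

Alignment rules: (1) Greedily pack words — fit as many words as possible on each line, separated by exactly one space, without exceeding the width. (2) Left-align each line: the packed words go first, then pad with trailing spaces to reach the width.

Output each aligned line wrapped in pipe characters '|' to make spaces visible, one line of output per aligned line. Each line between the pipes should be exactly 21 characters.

Line 1: ['play', 'message', 'all'] (min_width=16, slack=5)
Line 2: ['table', 'fire', 'laboratory'] (min_width=21, slack=0)
Line 3: ['cold', 'happy', 'cup', 'to'] (min_width=17, slack=4)
Line 4: ['bright', 'rectangle'] (min_width=16, slack=5)
Line 5: ['sleepy', 'take', 'pepper'] (min_width=18, slack=3)
Line 6: ['bird', 'for', 'coffee', 'wind'] (min_width=20, slack=1)

Answer: |play message all     |
|table fire laboratory|
|cold happy cup to    |
|bright rectangle     |
|sleepy take pepper   |
|bird for coffee wind |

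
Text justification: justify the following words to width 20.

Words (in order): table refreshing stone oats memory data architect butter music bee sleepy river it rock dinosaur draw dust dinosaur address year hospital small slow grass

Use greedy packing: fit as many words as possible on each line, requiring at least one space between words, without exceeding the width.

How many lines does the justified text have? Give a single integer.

Answer: 9

Derivation:
Line 1: ['table', 'refreshing'] (min_width=16, slack=4)
Line 2: ['stone', 'oats', 'memory'] (min_width=17, slack=3)
Line 3: ['data', 'architect'] (min_width=14, slack=6)
Line 4: ['butter', 'music', 'bee'] (min_width=16, slack=4)
Line 5: ['sleepy', 'river', 'it', 'rock'] (min_width=20, slack=0)
Line 6: ['dinosaur', 'draw', 'dust'] (min_width=18, slack=2)
Line 7: ['dinosaur', 'address'] (min_width=16, slack=4)
Line 8: ['year', 'hospital', 'small'] (min_width=19, slack=1)
Line 9: ['slow', 'grass'] (min_width=10, slack=10)
Total lines: 9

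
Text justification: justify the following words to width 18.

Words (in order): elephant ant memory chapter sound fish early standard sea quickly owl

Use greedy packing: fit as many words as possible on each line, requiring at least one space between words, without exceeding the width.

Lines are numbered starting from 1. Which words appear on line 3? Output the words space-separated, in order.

Line 1: ['elephant', 'ant'] (min_width=12, slack=6)
Line 2: ['memory', 'chapter'] (min_width=14, slack=4)
Line 3: ['sound', 'fish', 'early'] (min_width=16, slack=2)
Line 4: ['standard', 'sea'] (min_width=12, slack=6)
Line 5: ['quickly', 'owl'] (min_width=11, slack=7)

Answer: sound fish early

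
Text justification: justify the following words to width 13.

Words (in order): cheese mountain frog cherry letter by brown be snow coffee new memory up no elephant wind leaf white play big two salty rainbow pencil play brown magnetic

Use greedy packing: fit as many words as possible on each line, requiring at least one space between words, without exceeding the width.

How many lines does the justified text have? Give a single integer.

Answer: 14

Derivation:
Line 1: ['cheese'] (min_width=6, slack=7)
Line 2: ['mountain', 'frog'] (min_width=13, slack=0)
Line 3: ['cherry', 'letter'] (min_width=13, slack=0)
Line 4: ['by', 'brown', 'be'] (min_width=11, slack=2)
Line 5: ['snow', 'coffee'] (min_width=11, slack=2)
Line 6: ['new', 'memory', 'up'] (min_width=13, slack=0)
Line 7: ['no', 'elephant'] (min_width=11, slack=2)
Line 8: ['wind', 'leaf'] (min_width=9, slack=4)
Line 9: ['white', 'play'] (min_width=10, slack=3)
Line 10: ['big', 'two', 'salty'] (min_width=13, slack=0)
Line 11: ['rainbow'] (min_width=7, slack=6)
Line 12: ['pencil', 'play'] (min_width=11, slack=2)
Line 13: ['brown'] (min_width=5, slack=8)
Line 14: ['magnetic'] (min_width=8, slack=5)
Total lines: 14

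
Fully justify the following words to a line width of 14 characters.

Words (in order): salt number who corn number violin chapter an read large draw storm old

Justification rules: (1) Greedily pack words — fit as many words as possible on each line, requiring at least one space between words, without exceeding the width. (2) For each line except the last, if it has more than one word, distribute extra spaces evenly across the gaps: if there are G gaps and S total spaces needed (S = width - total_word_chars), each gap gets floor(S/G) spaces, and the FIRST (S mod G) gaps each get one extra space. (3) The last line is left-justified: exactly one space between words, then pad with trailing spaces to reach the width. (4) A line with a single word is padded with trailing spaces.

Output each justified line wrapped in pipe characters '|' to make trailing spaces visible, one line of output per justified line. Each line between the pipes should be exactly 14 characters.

Answer: |salt    number|
|who       corn|
|number  violin|
|chapter     an|
|read     large|
|draw storm old|

Derivation:
Line 1: ['salt', 'number'] (min_width=11, slack=3)
Line 2: ['who', 'corn'] (min_width=8, slack=6)
Line 3: ['number', 'violin'] (min_width=13, slack=1)
Line 4: ['chapter', 'an'] (min_width=10, slack=4)
Line 5: ['read', 'large'] (min_width=10, slack=4)
Line 6: ['draw', 'storm', 'old'] (min_width=14, slack=0)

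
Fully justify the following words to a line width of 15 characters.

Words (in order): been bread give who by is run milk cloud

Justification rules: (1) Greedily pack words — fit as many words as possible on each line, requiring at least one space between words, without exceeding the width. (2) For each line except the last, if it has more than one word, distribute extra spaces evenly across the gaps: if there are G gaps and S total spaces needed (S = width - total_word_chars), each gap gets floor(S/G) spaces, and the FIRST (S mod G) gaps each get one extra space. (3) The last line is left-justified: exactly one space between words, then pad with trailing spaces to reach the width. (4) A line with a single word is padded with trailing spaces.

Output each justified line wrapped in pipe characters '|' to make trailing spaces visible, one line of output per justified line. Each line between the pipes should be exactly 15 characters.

Answer: |been bread give|
|who  by  is run|
|milk cloud     |

Derivation:
Line 1: ['been', 'bread', 'give'] (min_width=15, slack=0)
Line 2: ['who', 'by', 'is', 'run'] (min_width=13, slack=2)
Line 3: ['milk', 'cloud'] (min_width=10, slack=5)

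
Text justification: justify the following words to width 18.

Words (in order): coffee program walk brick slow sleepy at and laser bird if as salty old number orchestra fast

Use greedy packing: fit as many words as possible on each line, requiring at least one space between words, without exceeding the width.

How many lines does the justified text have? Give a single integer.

Line 1: ['coffee', 'program'] (min_width=14, slack=4)
Line 2: ['walk', 'brick', 'slow'] (min_width=15, slack=3)
Line 3: ['sleepy', 'at', 'and'] (min_width=13, slack=5)
Line 4: ['laser', 'bird', 'if', 'as'] (min_width=16, slack=2)
Line 5: ['salty', 'old', 'number'] (min_width=16, slack=2)
Line 6: ['orchestra', 'fast'] (min_width=14, slack=4)
Total lines: 6

Answer: 6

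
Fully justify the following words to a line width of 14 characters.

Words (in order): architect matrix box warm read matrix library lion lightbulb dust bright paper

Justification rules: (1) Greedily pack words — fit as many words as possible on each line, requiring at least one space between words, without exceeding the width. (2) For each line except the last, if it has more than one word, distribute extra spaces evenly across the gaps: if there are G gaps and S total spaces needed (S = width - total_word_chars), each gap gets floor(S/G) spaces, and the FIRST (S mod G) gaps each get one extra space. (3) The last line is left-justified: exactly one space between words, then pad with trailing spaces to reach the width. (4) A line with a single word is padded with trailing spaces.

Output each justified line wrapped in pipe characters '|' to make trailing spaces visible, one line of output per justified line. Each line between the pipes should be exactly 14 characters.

Line 1: ['architect'] (min_width=9, slack=5)
Line 2: ['matrix', 'box'] (min_width=10, slack=4)
Line 3: ['warm', 'read'] (min_width=9, slack=5)
Line 4: ['matrix', 'library'] (min_width=14, slack=0)
Line 5: ['lion', 'lightbulb'] (min_width=14, slack=0)
Line 6: ['dust', 'bright'] (min_width=11, slack=3)
Line 7: ['paper'] (min_width=5, slack=9)

Answer: |architect     |
|matrix     box|
|warm      read|
|matrix library|
|lion lightbulb|
|dust    bright|
|paper         |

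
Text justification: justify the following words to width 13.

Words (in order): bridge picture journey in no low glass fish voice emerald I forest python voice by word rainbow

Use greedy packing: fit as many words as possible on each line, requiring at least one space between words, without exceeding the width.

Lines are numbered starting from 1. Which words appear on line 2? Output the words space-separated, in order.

Line 1: ['bridge'] (min_width=6, slack=7)
Line 2: ['picture'] (min_width=7, slack=6)
Line 3: ['journey', 'in', 'no'] (min_width=13, slack=0)
Line 4: ['low', 'glass'] (min_width=9, slack=4)
Line 5: ['fish', 'voice'] (min_width=10, slack=3)
Line 6: ['emerald', 'I'] (min_width=9, slack=4)
Line 7: ['forest', 'python'] (min_width=13, slack=0)
Line 8: ['voice', 'by', 'word'] (min_width=13, slack=0)
Line 9: ['rainbow'] (min_width=7, slack=6)

Answer: picture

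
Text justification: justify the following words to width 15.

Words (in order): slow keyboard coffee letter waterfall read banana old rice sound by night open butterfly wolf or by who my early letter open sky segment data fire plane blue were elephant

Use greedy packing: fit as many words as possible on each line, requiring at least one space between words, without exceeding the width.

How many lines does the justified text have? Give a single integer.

Answer: 12

Derivation:
Line 1: ['slow', 'keyboard'] (min_width=13, slack=2)
Line 2: ['coffee', 'letter'] (min_width=13, slack=2)
Line 3: ['waterfall', 'read'] (min_width=14, slack=1)
Line 4: ['banana', 'old', 'rice'] (min_width=15, slack=0)
Line 5: ['sound', 'by', 'night'] (min_width=14, slack=1)
Line 6: ['open', 'butterfly'] (min_width=14, slack=1)
Line 7: ['wolf', 'or', 'by', 'who'] (min_width=14, slack=1)
Line 8: ['my', 'early', 'letter'] (min_width=15, slack=0)
Line 9: ['open', 'sky'] (min_width=8, slack=7)
Line 10: ['segment', 'data'] (min_width=12, slack=3)
Line 11: ['fire', 'plane', 'blue'] (min_width=15, slack=0)
Line 12: ['were', 'elephant'] (min_width=13, slack=2)
Total lines: 12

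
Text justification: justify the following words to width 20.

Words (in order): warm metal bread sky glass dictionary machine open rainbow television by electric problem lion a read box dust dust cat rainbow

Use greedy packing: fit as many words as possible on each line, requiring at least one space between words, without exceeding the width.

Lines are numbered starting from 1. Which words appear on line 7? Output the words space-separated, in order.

Answer: dust cat rainbow

Derivation:
Line 1: ['warm', 'metal', 'bread', 'sky'] (min_width=20, slack=0)
Line 2: ['glass', 'dictionary'] (min_width=16, slack=4)
Line 3: ['machine', 'open', 'rainbow'] (min_width=20, slack=0)
Line 4: ['television', 'by'] (min_width=13, slack=7)
Line 5: ['electric', 'problem'] (min_width=16, slack=4)
Line 6: ['lion', 'a', 'read', 'box', 'dust'] (min_width=20, slack=0)
Line 7: ['dust', 'cat', 'rainbow'] (min_width=16, slack=4)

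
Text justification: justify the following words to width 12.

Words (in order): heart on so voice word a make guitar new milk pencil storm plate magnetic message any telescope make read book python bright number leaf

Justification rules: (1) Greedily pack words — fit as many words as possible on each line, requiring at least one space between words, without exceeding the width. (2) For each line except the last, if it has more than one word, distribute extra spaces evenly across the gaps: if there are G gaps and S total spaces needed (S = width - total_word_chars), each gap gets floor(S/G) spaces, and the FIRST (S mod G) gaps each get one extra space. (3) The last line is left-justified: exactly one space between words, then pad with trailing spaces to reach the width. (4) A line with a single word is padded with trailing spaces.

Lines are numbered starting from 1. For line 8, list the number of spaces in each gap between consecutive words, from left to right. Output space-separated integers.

Line 1: ['heart', 'on', 'so'] (min_width=11, slack=1)
Line 2: ['voice', 'word', 'a'] (min_width=12, slack=0)
Line 3: ['make', 'guitar'] (min_width=11, slack=1)
Line 4: ['new', 'milk'] (min_width=8, slack=4)
Line 5: ['pencil', 'storm'] (min_width=12, slack=0)
Line 6: ['plate'] (min_width=5, slack=7)
Line 7: ['magnetic'] (min_width=8, slack=4)
Line 8: ['message', 'any'] (min_width=11, slack=1)
Line 9: ['telescope'] (min_width=9, slack=3)
Line 10: ['make', 'read'] (min_width=9, slack=3)
Line 11: ['book', 'python'] (min_width=11, slack=1)
Line 12: ['bright'] (min_width=6, slack=6)
Line 13: ['number', 'leaf'] (min_width=11, slack=1)

Answer: 2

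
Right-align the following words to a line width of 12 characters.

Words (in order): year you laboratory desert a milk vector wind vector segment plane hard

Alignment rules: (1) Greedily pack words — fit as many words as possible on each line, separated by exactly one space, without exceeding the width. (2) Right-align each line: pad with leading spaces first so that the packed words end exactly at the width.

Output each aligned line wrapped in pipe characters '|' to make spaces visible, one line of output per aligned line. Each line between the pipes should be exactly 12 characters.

Line 1: ['year', 'you'] (min_width=8, slack=4)
Line 2: ['laboratory'] (min_width=10, slack=2)
Line 3: ['desert', 'a'] (min_width=8, slack=4)
Line 4: ['milk', 'vector'] (min_width=11, slack=1)
Line 5: ['wind', 'vector'] (min_width=11, slack=1)
Line 6: ['segment'] (min_width=7, slack=5)
Line 7: ['plane', 'hard'] (min_width=10, slack=2)

Answer: |    year you|
|  laboratory|
|    desert a|
| milk vector|
| wind vector|
|     segment|
|  plane hard|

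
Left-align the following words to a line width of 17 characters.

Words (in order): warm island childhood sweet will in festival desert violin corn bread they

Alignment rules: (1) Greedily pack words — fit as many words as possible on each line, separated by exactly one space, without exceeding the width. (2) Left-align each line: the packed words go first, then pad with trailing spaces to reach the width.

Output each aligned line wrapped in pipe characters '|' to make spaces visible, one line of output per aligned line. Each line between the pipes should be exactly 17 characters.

Answer: |warm island      |
|childhood sweet  |
|will in festival |
|desert violin    |
|corn bread they  |

Derivation:
Line 1: ['warm', 'island'] (min_width=11, slack=6)
Line 2: ['childhood', 'sweet'] (min_width=15, slack=2)
Line 3: ['will', 'in', 'festival'] (min_width=16, slack=1)
Line 4: ['desert', 'violin'] (min_width=13, slack=4)
Line 5: ['corn', 'bread', 'they'] (min_width=15, slack=2)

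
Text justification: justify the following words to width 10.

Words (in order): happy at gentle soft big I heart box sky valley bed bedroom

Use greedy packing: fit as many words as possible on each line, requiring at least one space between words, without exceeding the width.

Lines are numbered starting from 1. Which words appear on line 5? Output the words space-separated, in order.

Line 1: ['happy', 'at'] (min_width=8, slack=2)
Line 2: ['gentle'] (min_width=6, slack=4)
Line 3: ['soft', 'big', 'I'] (min_width=10, slack=0)
Line 4: ['heart', 'box'] (min_width=9, slack=1)
Line 5: ['sky', 'valley'] (min_width=10, slack=0)
Line 6: ['bed'] (min_width=3, slack=7)
Line 7: ['bedroom'] (min_width=7, slack=3)

Answer: sky valley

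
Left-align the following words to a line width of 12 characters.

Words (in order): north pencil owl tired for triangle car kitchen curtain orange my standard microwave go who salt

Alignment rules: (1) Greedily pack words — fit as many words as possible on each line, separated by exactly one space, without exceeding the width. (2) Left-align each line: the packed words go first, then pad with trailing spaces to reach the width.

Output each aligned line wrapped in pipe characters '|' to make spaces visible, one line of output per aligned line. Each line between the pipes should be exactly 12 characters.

Line 1: ['north', 'pencil'] (min_width=12, slack=0)
Line 2: ['owl', 'tired'] (min_width=9, slack=3)
Line 3: ['for', 'triangle'] (min_width=12, slack=0)
Line 4: ['car', 'kitchen'] (min_width=11, slack=1)
Line 5: ['curtain'] (min_width=7, slack=5)
Line 6: ['orange', 'my'] (min_width=9, slack=3)
Line 7: ['standard'] (min_width=8, slack=4)
Line 8: ['microwave', 'go'] (min_width=12, slack=0)
Line 9: ['who', 'salt'] (min_width=8, slack=4)

Answer: |north pencil|
|owl tired   |
|for triangle|
|car kitchen |
|curtain     |
|orange my   |
|standard    |
|microwave go|
|who salt    |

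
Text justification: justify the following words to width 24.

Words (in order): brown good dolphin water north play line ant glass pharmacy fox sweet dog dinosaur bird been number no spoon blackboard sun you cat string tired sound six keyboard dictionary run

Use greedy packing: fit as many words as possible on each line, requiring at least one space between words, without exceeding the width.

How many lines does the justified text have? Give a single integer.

Answer: 8

Derivation:
Line 1: ['brown', 'good', 'dolphin', 'water'] (min_width=24, slack=0)
Line 2: ['north', 'play', 'line', 'ant'] (min_width=19, slack=5)
Line 3: ['glass', 'pharmacy', 'fox', 'sweet'] (min_width=24, slack=0)
Line 4: ['dog', 'dinosaur', 'bird', 'been'] (min_width=22, slack=2)
Line 5: ['number', 'no', 'spoon'] (min_width=15, slack=9)
Line 6: ['blackboard', 'sun', 'you', 'cat'] (min_width=22, slack=2)
Line 7: ['string', 'tired', 'sound', 'six'] (min_width=22, slack=2)
Line 8: ['keyboard', 'dictionary', 'run'] (min_width=23, slack=1)
Total lines: 8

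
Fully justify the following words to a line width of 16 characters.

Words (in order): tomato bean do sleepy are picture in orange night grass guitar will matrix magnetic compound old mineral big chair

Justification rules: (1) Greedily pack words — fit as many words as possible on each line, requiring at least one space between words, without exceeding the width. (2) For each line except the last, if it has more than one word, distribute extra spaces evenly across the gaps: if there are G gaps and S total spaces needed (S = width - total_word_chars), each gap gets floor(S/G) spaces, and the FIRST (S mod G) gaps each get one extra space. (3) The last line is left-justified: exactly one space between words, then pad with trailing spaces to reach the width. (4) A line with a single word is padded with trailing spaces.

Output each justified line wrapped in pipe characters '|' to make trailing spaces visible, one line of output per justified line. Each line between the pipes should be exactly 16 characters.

Answer: |tomato  bean  do|
|sleepy       are|
|picture       in|
|orange     night|
|grass     guitar|
|will      matrix|
|magnetic        |
|compound     old|
|mineral      big|
|chair           |

Derivation:
Line 1: ['tomato', 'bean', 'do'] (min_width=14, slack=2)
Line 2: ['sleepy', 'are'] (min_width=10, slack=6)
Line 3: ['picture', 'in'] (min_width=10, slack=6)
Line 4: ['orange', 'night'] (min_width=12, slack=4)
Line 5: ['grass', 'guitar'] (min_width=12, slack=4)
Line 6: ['will', 'matrix'] (min_width=11, slack=5)
Line 7: ['magnetic'] (min_width=8, slack=8)
Line 8: ['compound', 'old'] (min_width=12, slack=4)
Line 9: ['mineral', 'big'] (min_width=11, slack=5)
Line 10: ['chair'] (min_width=5, slack=11)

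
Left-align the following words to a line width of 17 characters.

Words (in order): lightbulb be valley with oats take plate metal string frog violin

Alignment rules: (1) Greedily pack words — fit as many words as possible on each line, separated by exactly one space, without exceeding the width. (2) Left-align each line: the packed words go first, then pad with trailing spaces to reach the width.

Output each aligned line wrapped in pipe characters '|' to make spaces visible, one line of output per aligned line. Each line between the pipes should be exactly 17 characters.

Line 1: ['lightbulb', 'be'] (min_width=12, slack=5)
Line 2: ['valley', 'with', 'oats'] (min_width=16, slack=1)
Line 3: ['take', 'plate', 'metal'] (min_width=16, slack=1)
Line 4: ['string', 'frog'] (min_width=11, slack=6)
Line 5: ['violin'] (min_width=6, slack=11)

Answer: |lightbulb be     |
|valley with oats |
|take plate metal |
|string frog      |
|violin           |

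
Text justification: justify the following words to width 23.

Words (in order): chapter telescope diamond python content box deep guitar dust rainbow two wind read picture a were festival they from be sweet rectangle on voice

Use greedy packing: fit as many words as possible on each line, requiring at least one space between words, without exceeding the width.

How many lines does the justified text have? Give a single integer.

Answer: 7

Derivation:
Line 1: ['chapter', 'telescope'] (min_width=17, slack=6)
Line 2: ['diamond', 'python', 'content'] (min_width=22, slack=1)
Line 3: ['box', 'deep', 'guitar', 'dust'] (min_width=20, slack=3)
Line 4: ['rainbow', 'two', 'wind', 'read'] (min_width=21, slack=2)
Line 5: ['picture', 'a', 'were', 'festival'] (min_width=23, slack=0)
Line 6: ['they', 'from', 'be', 'sweet'] (min_width=18, slack=5)
Line 7: ['rectangle', 'on', 'voice'] (min_width=18, slack=5)
Total lines: 7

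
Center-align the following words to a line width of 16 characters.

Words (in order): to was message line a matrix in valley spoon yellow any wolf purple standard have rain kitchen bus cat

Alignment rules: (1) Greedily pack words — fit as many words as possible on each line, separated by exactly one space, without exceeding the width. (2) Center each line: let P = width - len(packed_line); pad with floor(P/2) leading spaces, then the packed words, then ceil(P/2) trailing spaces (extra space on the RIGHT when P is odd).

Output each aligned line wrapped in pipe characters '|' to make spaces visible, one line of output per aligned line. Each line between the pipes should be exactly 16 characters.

Line 1: ['to', 'was', 'message'] (min_width=14, slack=2)
Line 2: ['line', 'a', 'matrix', 'in'] (min_width=16, slack=0)
Line 3: ['valley', 'spoon'] (min_width=12, slack=4)
Line 4: ['yellow', 'any', 'wolf'] (min_width=15, slack=1)
Line 5: ['purple', 'standard'] (min_width=15, slack=1)
Line 6: ['have', 'rain'] (min_width=9, slack=7)
Line 7: ['kitchen', 'bus', 'cat'] (min_width=15, slack=1)

Answer: | to was message |
|line a matrix in|
|  valley spoon  |
|yellow any wolf |
|purple standard |
|   have rain    |
|kitchen bus cat |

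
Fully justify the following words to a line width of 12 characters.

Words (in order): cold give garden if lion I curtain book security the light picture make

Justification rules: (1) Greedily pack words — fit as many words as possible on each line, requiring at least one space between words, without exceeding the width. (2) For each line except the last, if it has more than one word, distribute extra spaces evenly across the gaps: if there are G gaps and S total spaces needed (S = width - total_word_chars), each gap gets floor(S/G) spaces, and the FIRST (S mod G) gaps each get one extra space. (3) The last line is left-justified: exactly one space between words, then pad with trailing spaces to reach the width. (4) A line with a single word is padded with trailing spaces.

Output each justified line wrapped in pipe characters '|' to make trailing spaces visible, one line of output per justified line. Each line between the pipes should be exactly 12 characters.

Line 1: ['cold', 'give'] (min_width=9, slack=3)
Line 2: ['garden', 'if'] (min_width=9, slack=3)
Line 3: ['lion', 'I'] (min_width=6, slack=6)
Line 4: ['curtain', 'book'] (min_width=12, slack=0)
Line 5: ['security', 'the'] (min_width=12, slack=0)
Line 6: ['light'] (min_width=5, slack=7)
Line 7: ['picture', 'make'] (min_width=12, slack=0)

Answer: |cold    give|
|garden    if|
|lion       I|
|curtain book|
|security the|
|light       |
|picture make|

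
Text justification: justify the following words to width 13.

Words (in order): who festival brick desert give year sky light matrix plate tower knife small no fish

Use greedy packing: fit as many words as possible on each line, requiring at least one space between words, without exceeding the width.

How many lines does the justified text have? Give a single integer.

Answer: 7

Derivation:
Line 1: ['who', 'festival'] (min_width=12, slack=1)
Line 2: ['brick', 'desert'] (min_width=12, slack=1)
Line 3: ['give', 'year', 'sky'] (min_width=13, slack=0)
Line 4: ['light', 'matrix'] (min_width=12, slack=1)
Line 5: ['plate', 'tower'] (min_width=11, slack=2)
Line 6: ['knife', 'small'] (min_width=11, slack=2)
Line 7: ['no', 'fish'] (min_width=7, slack=6)
Total lines: 7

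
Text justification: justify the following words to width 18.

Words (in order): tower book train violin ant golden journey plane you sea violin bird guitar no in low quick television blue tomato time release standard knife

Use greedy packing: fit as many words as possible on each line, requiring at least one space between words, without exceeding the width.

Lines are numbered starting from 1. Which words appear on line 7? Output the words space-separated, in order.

Line 1: ['tower', 'book', 'train'] (min_width=16, slack=2)
Line 2: ['violin', 'ant', 'golden'] (min_width=17, slack=1)
Line 3: ['journey', 'plane', 'you'] (min_width=17, slack=1)
Line 4: ['sea', 'violin', 'bird'] (min_width=15, slack=3)
Line 5: ['guitar', 'no', 'in', 'low'] (min_width=16, slack=2)
Line 6: ['quick', 'television'] (min_width=16, slack=2)
Line 7: ['blue', 'tomato', 'time'] (min_width=16, slack=2)
Line 8: ['release', 'standard'] (min_width=16, slack=2)
Line 9: ['knife'] (min_width=5, slack=13)

Answer: blue tomato time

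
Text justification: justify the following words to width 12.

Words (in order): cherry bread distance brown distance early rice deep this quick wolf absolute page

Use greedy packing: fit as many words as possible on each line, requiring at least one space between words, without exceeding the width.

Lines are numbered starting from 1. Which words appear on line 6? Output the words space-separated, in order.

Answer: deep this

Derivation:
Line 1: ['cherry', 'bread'] (min_width=12, slack=0)
Line 2: ['distance'] (min_width=8, slack=4)
Line 3: ['brown'] (min_width=5, slack=7)
Line 4: ['distance'] (min_width=8, slack=4)
Line 5: ['early', 'rice'] (min_width=10, slack=2)
Line 6: ['deep', 'this'] (min_width=9, slack=3)
Line 7: ['quick', 'wolf'] (min_width=10, slack=2)
Line 8: ['absolute'] (min_width=8, slack=4)
Line 9: ['page'] (min_width=4, slack=8)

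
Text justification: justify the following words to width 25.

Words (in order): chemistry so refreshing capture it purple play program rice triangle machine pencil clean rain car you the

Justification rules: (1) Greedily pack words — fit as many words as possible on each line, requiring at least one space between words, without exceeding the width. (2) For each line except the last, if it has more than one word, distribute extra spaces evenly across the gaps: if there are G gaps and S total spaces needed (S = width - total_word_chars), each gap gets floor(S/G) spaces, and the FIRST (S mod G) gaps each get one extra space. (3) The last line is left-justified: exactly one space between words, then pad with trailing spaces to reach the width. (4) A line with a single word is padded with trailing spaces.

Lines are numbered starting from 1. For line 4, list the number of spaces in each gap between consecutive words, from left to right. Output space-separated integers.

Line 1: ['chemistry', 'so', 'refreshing'] (min_width=23, slack=2)
Line 2: ['capture', 'it', 'purple', 'play'] (min_width=22, slack=3)
Line 3: ['program', 'rice', 'triangle'] (min_width=21, slack=4)
Line 4: ['machine', 'pencil', 'clean', 'rain'] (min_width=25, slack=0)
Line 5: ['car', 'you', 'the'] (min_width=11, slack=14)

Answer: 1 1 1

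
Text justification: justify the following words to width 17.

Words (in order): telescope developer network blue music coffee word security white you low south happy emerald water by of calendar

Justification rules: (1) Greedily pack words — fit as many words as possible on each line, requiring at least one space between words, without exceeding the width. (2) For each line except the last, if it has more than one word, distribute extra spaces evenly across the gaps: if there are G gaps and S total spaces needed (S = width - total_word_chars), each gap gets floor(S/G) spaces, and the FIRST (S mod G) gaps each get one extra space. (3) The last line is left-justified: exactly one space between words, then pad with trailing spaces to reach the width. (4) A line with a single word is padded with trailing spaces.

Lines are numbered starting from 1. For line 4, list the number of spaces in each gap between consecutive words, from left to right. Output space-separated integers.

Answer: 5

Derivation:
Line 1: ['telescope'] (min_width=9, slack=8)
Line 2: ['developer', 'network'] (min_width=17, slack=0)
Line 3: ['blue', 'music', 'coffee'] (min_width=17, slack=0)
Line 4: ['word', 'security'] (min_width=13, slack=4)
Line 5: ['white', 'you', 'low'] (min_width=13, slack=4)
Line 6: ['south', 'happy'] (min_width=11, slack=6)
Line 7: ['emerald', 'water', 'by'] (min_width=16, slack=1)
Line 8: ['of', 'calendar'] (min_width=11, slack=6)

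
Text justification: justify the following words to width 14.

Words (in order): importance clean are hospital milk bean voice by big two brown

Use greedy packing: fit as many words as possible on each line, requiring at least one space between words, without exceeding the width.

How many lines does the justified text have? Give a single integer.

Answer: 5

Derivation:
Line 1: ['importance'] (min_width=10, slack=4)
Line 2: ['clean', 'are'] (min_width=9, slack=5)
Line 3: ['hospital', 'milk'] (min_width=13, slack=1)
Line 4: ['bean', 'voice', 'by'] (min_width=13, slack=1)
Line 5: ['big', 'two', 'brown'] (min_width=13, slack=1)
Total lines: 5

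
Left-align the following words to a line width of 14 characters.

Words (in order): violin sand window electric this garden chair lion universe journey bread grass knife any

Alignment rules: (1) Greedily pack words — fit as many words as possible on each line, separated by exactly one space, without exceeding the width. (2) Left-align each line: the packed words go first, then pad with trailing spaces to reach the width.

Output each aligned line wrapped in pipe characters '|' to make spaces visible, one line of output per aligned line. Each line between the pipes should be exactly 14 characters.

Answer: |violin sand   |
|window        |
|electric this |
|garden chair  |
|lion universe |
|journey bread |
|grass knife   |
|any           |

Derivation:
Line 1: ['violin', 'sand'] (min_width=11, slack=3)
Line 2: ['window'] (min_width=6, slack=8)
Line 3: ['electric', 'this'] (min_width=13, slack=1)
Line 4: ['garden', 'chair'] (min_width=12, slack=2)
Line 5: ['lion', 'universe'] (min_width=13, slack=1)
Line 6: ['journey', 'bread'] (min_width=13, slack=1)
Line 7: ['grass', 'knife'] (min_width=11, slack=3)
Line 8: ['any'] (min_width=3, slack=11)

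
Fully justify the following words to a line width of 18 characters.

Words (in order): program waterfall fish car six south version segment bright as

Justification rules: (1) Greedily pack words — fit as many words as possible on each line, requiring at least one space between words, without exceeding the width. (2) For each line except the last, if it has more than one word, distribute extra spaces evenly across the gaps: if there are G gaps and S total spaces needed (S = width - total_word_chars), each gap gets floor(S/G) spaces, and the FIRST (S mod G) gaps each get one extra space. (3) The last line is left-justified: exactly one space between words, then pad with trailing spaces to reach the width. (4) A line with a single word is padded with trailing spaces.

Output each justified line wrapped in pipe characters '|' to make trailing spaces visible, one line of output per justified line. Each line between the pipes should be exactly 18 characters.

Line 1: ['program', 'waterfall'] (min_width=17, slack=1)
Line 2: ['fish', 'car', 'six', 'south'] (min_width=18, slack=0)
Line 3: ['version', 'segment'] (min_width=15, slack=3)
Line 4: ['bright', 'as'] (min_width=9, slack=9)

Answer: |program  waterfall|
|fish car six south|
|version    segment|
|bright as         |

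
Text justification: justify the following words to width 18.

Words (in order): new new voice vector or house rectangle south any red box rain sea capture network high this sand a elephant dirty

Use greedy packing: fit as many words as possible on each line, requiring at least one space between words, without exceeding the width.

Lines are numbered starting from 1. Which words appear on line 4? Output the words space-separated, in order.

Line 1: ['new', 'new', 'voice'] (min_width=13, slack=5)
Line 2: ['vector', 'or', 'house'] (min_width=15, slack=3)
Line 3: ['rectangle', 'south'] (min_width=15, slack=3)
Line 4: ['any', 'red', 'box', 'rain'] (min_width=16, slack=2)
Line 5: ['sea', 'capture'] (min_width=11, slack=7)
Line 6: ['network', 'high', 'this'] (min_width=17, slack=1)
Line 7: ['sand', 'a', 'elephant'] (min_width=15, slack=3)
Line 8: ['dirty'] (min_width=5, slack=13)

Answer: any red box rain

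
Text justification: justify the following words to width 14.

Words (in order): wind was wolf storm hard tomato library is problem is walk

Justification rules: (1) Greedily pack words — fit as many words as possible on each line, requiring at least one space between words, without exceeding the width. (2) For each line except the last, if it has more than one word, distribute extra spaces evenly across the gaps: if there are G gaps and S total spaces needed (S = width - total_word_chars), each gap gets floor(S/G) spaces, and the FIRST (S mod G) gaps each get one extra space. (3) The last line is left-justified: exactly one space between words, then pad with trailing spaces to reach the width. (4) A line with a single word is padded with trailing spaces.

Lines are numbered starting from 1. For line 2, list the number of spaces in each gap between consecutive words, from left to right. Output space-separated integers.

Answer: 5

Derivation:
Line 1: ['wind', 'was', 'wolf'] (min_width=13, slack=1)
Line 2: ['storm', 'hard'] (min_width=10, slack=4)
Line 3: ['tomato', 'library'] (min_width=14, slack=0)
Line 4: ['is', 'problem', 'is'] (min_width=13, slack=1)
Line 5: ['walk'] (min_width=4, slack=10)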